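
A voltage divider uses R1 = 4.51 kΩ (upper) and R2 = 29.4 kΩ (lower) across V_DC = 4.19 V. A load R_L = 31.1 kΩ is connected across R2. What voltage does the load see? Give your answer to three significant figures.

The load sits in parallel with R2, giving an effective lower resistance R2' = R2·R_L/(R2+R_L) = 15.11 kΩ.
Now apply the divider: V_out = 4.19 × 0.7702 = 3.227 V.

V_out ≈ 3.23 V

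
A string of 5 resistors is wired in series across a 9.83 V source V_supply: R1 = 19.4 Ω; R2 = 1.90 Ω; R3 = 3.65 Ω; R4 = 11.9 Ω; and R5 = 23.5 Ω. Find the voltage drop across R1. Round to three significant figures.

V ≈ 3.16 V

ΣR = 19.4 + 1.90 + 3.65 + 11.9 + 23.5 = 60.35 Ω.
Voltage divider: V = V_supply · (19.40 / 60.35) = 9.83 × 0.3215 = 3.160 V.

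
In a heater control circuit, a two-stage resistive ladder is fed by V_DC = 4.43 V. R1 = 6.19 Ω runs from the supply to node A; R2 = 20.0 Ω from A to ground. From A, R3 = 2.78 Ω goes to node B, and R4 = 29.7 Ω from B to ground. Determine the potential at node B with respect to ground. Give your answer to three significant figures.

V_B ≈ 2.70 V

Node A sees R2 in parallel with the series input of stage 2, R3 + R4 = 32.48 Ω.
R2 ‖ (R3+R4) = 12.38 Ω.
First divider: V_A = V_DC · 12.38/(6.19 + 12.38) = 2.953 V.
Then the unloaded second divider: V_B = V_A × R4/(R3+R4) = 2.953 × 0.9144 = 2.700 V.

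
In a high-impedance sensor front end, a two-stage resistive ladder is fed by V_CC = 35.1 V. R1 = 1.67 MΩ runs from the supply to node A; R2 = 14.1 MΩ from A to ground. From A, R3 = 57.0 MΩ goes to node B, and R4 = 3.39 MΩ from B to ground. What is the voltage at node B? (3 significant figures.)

V_B ≈ 1.72 V

The second stage (R3 + R4 = 60.39 MΩ) loads node A in parallel with R2.
Effective lower resistance at A: R2 ‖ 60.39 = 11.43 MΩ.
First divider: V_A = V_CC · 11.43/(1.67 + 11.43) = 30.63 V.
Then the unloaded second divider: V_B = V_A × R4/(R3+R4) = 30.63 × 0.05614 = 1.719 V.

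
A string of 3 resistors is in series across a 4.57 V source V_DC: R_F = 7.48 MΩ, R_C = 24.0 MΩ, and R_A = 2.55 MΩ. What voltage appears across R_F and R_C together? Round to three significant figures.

Series total: ΣR = 7.48 + 24.0 + 2.55 = 34.03 MΩ.
R_{R_F..R_C} = 7.48 + 24.0 = 31.48 MΩ.
By the voltage-divider rule, V = 4.57 × 31.48/34.03 = 4.228 V.

V ≈ 4.23 V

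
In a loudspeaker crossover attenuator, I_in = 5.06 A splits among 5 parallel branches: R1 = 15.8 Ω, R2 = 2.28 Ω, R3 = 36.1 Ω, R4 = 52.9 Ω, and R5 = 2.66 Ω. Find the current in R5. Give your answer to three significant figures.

Conductances: ΣG = 1/15.8 + 1/2.28 + 1/36.1 + 1/52.9 + 1/2.66 = 0.9244 (1/Ω).
Current divider: I(R5) = I_in · G_k/ΣG = 5.06 × (0.3759/0.9244) = 5.06 × 0.4067 = 2.058 A.

I ≈ 2.06 A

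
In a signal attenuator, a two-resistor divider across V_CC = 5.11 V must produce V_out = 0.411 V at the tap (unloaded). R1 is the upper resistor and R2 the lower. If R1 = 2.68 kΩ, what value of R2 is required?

R2 ≈ 0.234 kΩ

Required fraction k = V_out/V_CC = 0.08043.
Rearranging, R2 = R1·k/(1−k) = 2.68 × 0.08747 = 0.2344 kΩ.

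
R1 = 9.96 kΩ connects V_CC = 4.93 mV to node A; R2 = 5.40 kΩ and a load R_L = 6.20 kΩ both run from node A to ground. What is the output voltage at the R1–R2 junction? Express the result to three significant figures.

V_out ≈ 1.11 mV

The load sits in parallel with R2, giving an effective lower resistance R2' = R2·R_L/(R2+R_L) = 2.886 kΩ.
Voltage divider with the loaded lower leg: V_out = 4.93 × 2.886/(9.96 + 2.886) = 4.93 × 0.2247 = 1.108 mV.
(Unloaded it would be 1.73 mV; the load pulls it down.)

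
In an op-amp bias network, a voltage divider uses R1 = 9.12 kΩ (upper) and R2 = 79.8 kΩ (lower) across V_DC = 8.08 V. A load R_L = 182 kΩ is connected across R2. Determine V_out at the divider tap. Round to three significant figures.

The load sits in parallel with R2, giving an effective lower resistance R2' = R2·R_L/(R2+R_L) = 55.48 kΩ.
Now apply the divider: V_out = 8.08 × 0.8588 = 6.939 V.
(Unloaded it would be 7.25 V; the load pulls it down.)

V_out ≈ 6.94 V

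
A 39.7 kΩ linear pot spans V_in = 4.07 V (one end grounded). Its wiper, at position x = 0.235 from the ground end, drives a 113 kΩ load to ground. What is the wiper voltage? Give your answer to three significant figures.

The pot divides into 30.37 kΩ above the wiper and 9.329 kΩ below.
Lower segment in parallel with the load: 9.329 ‖ 113 = 8.618 kΩ.
Loaded-divider output: V_out = 4.07 × 0.2210 = 0.8996 V.

V_out ≈ 0.900 V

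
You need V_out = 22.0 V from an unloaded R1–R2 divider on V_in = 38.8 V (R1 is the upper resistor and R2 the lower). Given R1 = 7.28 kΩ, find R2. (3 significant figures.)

Required fraction k = V_out/V_in = 0.5670.
So R2 = R1 · V_out/(V_in − V_out) = 7.28 × 22.0/(38.8 − 22.0) = 7.28 × 1.310 = 9.533 kΩ.

R2 ≈ 9.53 kΩ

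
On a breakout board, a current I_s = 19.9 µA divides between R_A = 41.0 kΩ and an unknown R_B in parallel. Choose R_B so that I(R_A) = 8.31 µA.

Two-branch current divider: I_A = I_s · R_B/(R_A + R_B).
With f = 0.4176, R_B = R_A · f/(1−f) = 41.0 × 0.7170 = 29.40 kΩ.

R_B ≈ 29.4 kΩ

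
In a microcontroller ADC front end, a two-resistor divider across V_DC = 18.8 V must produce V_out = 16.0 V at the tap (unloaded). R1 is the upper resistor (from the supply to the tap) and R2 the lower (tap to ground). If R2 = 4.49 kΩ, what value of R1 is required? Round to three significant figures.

Required fraction k = V_out/V_DC = 0.8511.
So R1 = R2 · (V_DC/V_out − 1) = 4.49 × (18.8/16.0 − 1) = 4.49 × 0.1750 = 0.7858 kΩ.

R1 ≈ 0.786 kΩ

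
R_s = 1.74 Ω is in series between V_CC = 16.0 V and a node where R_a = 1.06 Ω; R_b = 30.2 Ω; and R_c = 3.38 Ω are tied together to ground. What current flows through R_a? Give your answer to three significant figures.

Combine the parallel branches: R_p = (1/1.06 + 1/30.2 + 1/3.38)⁻¹ = 0.7859 Ω.
V_A = 16.0 × 0.7859/2.526 = 4.978 V.
Branch current I = V_A/R_a = 4.978/1.06 = 4.697 A.

I ≈ 4.70 A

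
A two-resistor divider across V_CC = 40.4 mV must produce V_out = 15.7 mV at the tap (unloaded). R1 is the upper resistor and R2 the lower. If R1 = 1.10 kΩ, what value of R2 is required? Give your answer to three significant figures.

V_out/V_CC = R2/(R1+R2) = 0.3886.
Rearranging, R2 = R1·k/(1−k) = 1.10 × 0.6356 = 0.6992 kΩ.

R2 ≈ 0.699 kΩ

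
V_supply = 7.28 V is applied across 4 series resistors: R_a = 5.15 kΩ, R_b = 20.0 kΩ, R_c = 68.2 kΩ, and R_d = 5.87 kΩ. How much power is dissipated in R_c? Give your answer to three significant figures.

The common current is I = 7.28/99.22 = 0.07337 mA.
V(R_c) = I·R = 5.004 V; P = V·I = 5.004 × 0.07337 = 0.3672 mW.

P ≈ 0.367 mW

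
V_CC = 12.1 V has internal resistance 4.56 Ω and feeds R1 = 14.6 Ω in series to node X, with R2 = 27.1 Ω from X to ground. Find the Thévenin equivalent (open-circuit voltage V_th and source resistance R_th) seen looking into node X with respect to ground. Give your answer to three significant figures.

V_th ≈ 7.09 V, R_th ≈ 11.2 Ω

R1' = 4.56 + 14.6 = 19.16 Ω (source resistance + R1).
With X open, the divider is unloaded: V_th = 12.1 × 27.1/46.26 = 7.088 V.
With V_CC suppressed (replaced by a short), R_th = R1' ‖ R2 = (19.16 × 27.1)/(19.16 + 27.1) = 11.22 Ω.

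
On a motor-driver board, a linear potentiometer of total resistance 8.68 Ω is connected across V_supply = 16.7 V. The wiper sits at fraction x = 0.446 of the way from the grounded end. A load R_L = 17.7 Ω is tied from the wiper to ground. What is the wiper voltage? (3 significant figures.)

Lower segment x·R_p = 3.871 Ω; upper segment (1−x)·R_p = 4.809 Ω.
Lower segment in parallel with the load: 3.871 ‖ 17.7 = 3.177 Ω.
Then V_out = V_supply · 3.177/(4.809 + 3.177) = 6.643 V.

V_out ≈ 6.64 V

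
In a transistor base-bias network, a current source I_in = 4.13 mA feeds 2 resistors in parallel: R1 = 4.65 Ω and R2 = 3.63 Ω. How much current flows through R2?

Two-branch current divider: I_k = I_in · R_other/(R_1 + R_2).
So I = 4.13 × 4.65/8.280 = 2.319 mA.

I ≈ 2.32 mA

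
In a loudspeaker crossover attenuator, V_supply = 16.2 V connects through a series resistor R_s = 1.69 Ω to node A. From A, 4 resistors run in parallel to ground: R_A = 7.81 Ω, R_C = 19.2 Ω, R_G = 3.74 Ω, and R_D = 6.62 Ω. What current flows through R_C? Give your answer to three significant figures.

Equivalent of the parallel group: R_p = 1.671 Ω.
Node voltage V_A = V_supply · R_p/(R_s + R_p) = 16.2 × 0.4971 = 8.053 V.
I(R_C) = V_A / R_C = 8.053/19.2 = 0.4194 A.
(Equivalently: I_total = 4.820 A, then current-divider fraction G_k/ΣG = 0.08701.)

I ≈ 0.419 A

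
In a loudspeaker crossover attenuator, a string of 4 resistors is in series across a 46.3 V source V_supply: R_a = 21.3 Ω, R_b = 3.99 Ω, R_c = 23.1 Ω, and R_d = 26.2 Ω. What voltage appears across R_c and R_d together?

Series total: ΣR = 21.3 + 3.99 + 23.1 + 26.2 = 74.59 Ω.
R_{R_c..R_d} = 23.1 + 26.2 = 49.30 Ω.
By the voltage-divider rule, V = 46.3 × 49.30/74.59 = 30.60 V.

V ≈ 30.6 V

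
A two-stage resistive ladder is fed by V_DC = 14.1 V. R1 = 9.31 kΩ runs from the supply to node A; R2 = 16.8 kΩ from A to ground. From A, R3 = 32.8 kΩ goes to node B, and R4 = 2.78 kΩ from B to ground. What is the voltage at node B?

V_B ≈ 0.607 V

Node A sees R2 in parallel with the series input of stage 2, R3 + R4 = 35.58 kΩ.
R2 ‖ (R3+R4) = 11.41 kΩ.
So V_A = 14.1 × 0.5507 = 7.765 V.
Stage 2 is unloaded, so V_B = V_A · R4/(R3+R4) = 7.765 × 2.78/35.58 = 0.6067 V.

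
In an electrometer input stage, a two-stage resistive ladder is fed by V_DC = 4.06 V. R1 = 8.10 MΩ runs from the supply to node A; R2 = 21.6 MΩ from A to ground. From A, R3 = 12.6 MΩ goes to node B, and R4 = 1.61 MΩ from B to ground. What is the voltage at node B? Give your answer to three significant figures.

V_B ≈ 0.237 V

Node A sees R2 in parallel with the series input of stage 2, R3 + R4 = 14.21 MΩ.
Effective lower resistance at A: R2 ‖ 14.21 = 8.571 MΩ.
First divider: V_A = V_DC · 8.571/(8.10 + 8.571) = 2.087 V.
V_B = V_A × 0.1133 = 0.2365 V.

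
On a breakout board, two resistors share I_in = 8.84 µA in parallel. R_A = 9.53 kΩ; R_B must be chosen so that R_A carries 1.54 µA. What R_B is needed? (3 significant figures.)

Two-branch current divider: I_A = I_in · R_B/(R_A + R_B).
1.54/8.84 = R_B/(R_A + R_B) → R_B = R_A · (0.1742)/(1 − 0.1742) = 9.53 × 0.2110 = 2.010 kΩ.

R_B ≈ 2.01 kΩ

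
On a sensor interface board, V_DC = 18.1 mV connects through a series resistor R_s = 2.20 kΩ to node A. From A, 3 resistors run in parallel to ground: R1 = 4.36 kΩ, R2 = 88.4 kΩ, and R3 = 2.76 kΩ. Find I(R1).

I ≈ 1.78 µA

Combine the parallel branches: R_p = (1/4.36 + 1/88.4 + 1/2.76)⁻¹ = 1.658 kΩ.
V_A = 18.1 × 1.658/3.858 = 7.780 mV.
I(R1) = V_A / R1 = 7.780/4.36 = 1.784 µA.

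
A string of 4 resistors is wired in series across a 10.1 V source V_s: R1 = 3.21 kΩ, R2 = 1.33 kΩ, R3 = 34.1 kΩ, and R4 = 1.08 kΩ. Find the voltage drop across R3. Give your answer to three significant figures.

V ≈ 8.67 V

ΣR = 3.21 + 1.33 + 34.1 + 1.08 = 39.72 kΩ.
Voltage divider: V = V_s · (34.10 / 39.72) = 10.1 × 0.8585 = 8.671 V.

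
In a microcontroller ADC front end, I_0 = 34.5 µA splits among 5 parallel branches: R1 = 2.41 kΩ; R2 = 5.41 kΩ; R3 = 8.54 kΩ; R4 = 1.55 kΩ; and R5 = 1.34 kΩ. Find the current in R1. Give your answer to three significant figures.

ΣG = 1/2.41 + 1/5.41 + 1/8.54 + 1/1.55 + 1/1.34 = 2.108.
R1 takes the fraction G_k/ΣG = 0.4149/2.108 = 0.1968, so I = 34.5 × 0.1968 = 6.790 µA.

I ≈ 6.79 µA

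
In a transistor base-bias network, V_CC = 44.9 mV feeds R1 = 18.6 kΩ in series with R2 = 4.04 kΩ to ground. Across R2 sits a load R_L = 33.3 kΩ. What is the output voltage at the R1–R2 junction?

V_out ≈ 7.29 mV

The load sits in parallel with R2, giving an effective lower resistance R2' = R2·R_L/(R2+R_L) = 3.603 kΩ.
Then V_out = V_CC · R2'/(R1 + R2') = 44.9 × 3.603/22.20 = 7.286 mV.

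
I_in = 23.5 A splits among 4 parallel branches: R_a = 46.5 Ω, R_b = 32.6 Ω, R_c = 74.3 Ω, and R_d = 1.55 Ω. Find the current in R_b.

ΣG = 1/46.5 + 1/32.6 + 1/74.3 + 1/1.55 = 0.7108.
Current divider: I(R_b) = I_in · G_k/ΣG = 23.5 × (0.03067/0.7108) = 23.5 × 0.04316 = 1.014 A.

I ≈ 1.01 A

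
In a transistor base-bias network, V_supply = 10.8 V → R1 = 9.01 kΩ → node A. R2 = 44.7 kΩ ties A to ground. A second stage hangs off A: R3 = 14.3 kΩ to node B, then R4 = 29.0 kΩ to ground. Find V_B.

V_B ≈ 5.13 V

Looking into the second stage from A: R3 + R4 = 43.30 kΩ appears in parallel with R2.
Effective lower resistance at A: R2 ‖ 43.30 = 21.99 kΩ.
So V_A = 10.8 × 0.7094 = 7.661 V.
Stage 2 is unloaded, so V_B = V_A · R4/(R3+R4) = 7.661 × 29.0/43.30 = 5.131 V.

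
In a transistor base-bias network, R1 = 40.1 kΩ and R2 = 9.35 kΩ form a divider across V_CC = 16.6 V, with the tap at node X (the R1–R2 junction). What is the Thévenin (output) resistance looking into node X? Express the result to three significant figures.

Looking into X with the source shorted: R_th = R1·R2/(R1+R2) = 40.10 × 9.35/49.45 = 7.582 kΩ.

R_th ≈ 7.58 kΩ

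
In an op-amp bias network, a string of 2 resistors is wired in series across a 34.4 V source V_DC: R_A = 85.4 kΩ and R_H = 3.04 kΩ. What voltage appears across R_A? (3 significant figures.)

ΣR = 85.4 + 3.04 = 88.44 kΩ.
V = V_DC · R/ΣR = 34.4 × 0.9656 = 33.22 V.

V ≈ 33.2 V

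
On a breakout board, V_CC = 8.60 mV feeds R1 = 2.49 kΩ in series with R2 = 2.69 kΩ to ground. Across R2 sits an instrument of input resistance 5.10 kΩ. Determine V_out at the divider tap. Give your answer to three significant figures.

First combine the lower leg with the load: R2 ‖ R_L = 1.761 kΩ.
Now apply the divider: V_out = 8.60 × 0.4143 = 3.563 mV.
(Unloaded it would be 4.47 mV; the load pulls it down.)

V_out ≈ 3.56 mV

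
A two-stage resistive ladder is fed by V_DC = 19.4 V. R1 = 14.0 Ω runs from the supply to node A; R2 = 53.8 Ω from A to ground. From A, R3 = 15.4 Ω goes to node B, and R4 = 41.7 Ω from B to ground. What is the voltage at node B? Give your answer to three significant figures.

V_B ≈ 9.41 V

Node A sees R2 in parallel with the series input of stage 2, R3 + R4 = 57.10 Ω.
Effective lower resistance at A: R2 ‖ 57.10 = 27.70 Ω.
So V_A = 19.4 × 0.6643 = 12.89 V.
Then the unloaded second divider: V_B = V_A × R4/(R3+R4) = 12.89 × 0.7303 = 9.411 V.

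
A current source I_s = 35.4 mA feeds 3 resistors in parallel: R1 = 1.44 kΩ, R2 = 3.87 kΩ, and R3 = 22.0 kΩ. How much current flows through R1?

Total conductance ΣG = 1/1.44 + 1/3.87 + 1/22.0 = 0.9983 (units of 1/kΩ).
By the current-divider rule, I = I_s · G_k/ΣG = 35.4 × 0.6956 = 24.63 mA.

I ≈ 24.6 mA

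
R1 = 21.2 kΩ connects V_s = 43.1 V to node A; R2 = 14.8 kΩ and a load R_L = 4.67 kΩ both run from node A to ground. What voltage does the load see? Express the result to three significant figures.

The load sits in parallel with R2, giving an effective lower resistance R2' = R2·R_L/(R2+R_L) = 3.550 kΩ.
Now apply the divider: V_out = 43.1 × 0.1434 = 6.182 V.
(Unloaded it would be 17.7 V; the load pulls it down.)

V_out ≈ 6.18 V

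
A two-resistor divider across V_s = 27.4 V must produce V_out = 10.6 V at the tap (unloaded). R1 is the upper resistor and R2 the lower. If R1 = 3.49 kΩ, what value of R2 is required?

Required fraction k = V_out/V_s = 0.3869.
So R2 = R1 · V_out/(V_s − V_out) = 3.49 × 10.6/(27.4 − 10.6) = 3.49 × 0.6310 = 2.202 kΩ.

R2 ≈ 2.20 kΩ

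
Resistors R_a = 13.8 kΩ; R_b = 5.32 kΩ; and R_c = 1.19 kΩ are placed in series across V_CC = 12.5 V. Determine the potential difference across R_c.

Series total: ΣR = 13.8 + 5.32 + 1.19 = 20.31 kΩ.
Voltage divider: V = V_CC · (1.190 / 20.31) = 12.5 × 0.05859 = 0.7324 V.

V ≈ 0.732 V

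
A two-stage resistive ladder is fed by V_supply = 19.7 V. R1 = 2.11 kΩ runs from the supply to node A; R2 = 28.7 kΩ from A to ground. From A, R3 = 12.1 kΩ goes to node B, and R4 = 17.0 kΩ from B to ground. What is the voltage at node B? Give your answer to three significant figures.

V_B ≈ 10.0 V

Node A sees R2 in parallel with the series input of stage 2, R3 + R4 = 29.10 kΩ.
Effective lower resistance at A: R2 ‖ 29.10 = 14.45 kΩ.
First divider: V_A = V_supply · 14.45/(2.11 + 14.45) = 17.19 V.
V_B = V_A × 0.5842 = 10.04 V.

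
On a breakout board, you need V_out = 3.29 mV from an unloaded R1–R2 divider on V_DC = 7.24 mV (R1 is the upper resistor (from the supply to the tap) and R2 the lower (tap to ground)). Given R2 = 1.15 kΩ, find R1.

V_out/V_DC = R2/(R1+R2) = 0.4544.
Rearranging, R1 = R2·(1−k)/k = 1.15 × 1.201 = 1.381 kΩ.

R1 ≈ 1.38 kΩ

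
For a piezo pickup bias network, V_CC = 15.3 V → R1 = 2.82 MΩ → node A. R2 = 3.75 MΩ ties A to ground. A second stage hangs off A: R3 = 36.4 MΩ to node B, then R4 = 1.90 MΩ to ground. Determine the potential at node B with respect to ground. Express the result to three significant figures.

Looking into the second stage from A: R3 + R4 = 38.30 MΩ appears in parallel with R2.
R2 ‖ (R3+R4) = 3.416 MΩ.
So V_A = 15.3 × 0.5478 = 8.381 V.
V_B = V_A × 0.04961 = 0.4158 V.

V_B ≈ 0.416 V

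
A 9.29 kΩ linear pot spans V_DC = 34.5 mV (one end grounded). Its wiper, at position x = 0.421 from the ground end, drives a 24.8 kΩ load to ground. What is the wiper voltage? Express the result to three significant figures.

V_out ≈ 13.3 mV

Split the track: R_lower = x·R_p = 3.911 kΩ, R_upper = (1−x)·R_p = 5.379 kΩ.
Lower segment in parallel with the load: 3.911 ‖ 24.8 = 3.378 kΩ.
V_out = 34.5 × 3.378/(5.379 + 3.378) = 13.31 mV.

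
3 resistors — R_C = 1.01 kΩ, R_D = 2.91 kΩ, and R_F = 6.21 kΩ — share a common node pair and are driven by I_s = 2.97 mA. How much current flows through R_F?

I ≈ 0.320 mA

Total conductance ΣG = 1/1.01 + 1/2.91 + 1/6.21 = 1.495 (units of 1/kΩ).
Current divider: I(R_F) = I_s · G_k/ΣG = 2.97 × (0.1610/1.495) = 2.97 × 0.1077 = 0.3200 mA.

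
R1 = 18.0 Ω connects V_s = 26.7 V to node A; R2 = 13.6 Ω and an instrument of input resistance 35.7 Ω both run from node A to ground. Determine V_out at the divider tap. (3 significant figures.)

R2 ‖ R_L = (13.6 × 35.7)/(13.6 + 35.7) = 9.848 Ω.
Then V_out = V_s · R2'/(R1 + R2') = 26.7 × 9.848/27.85 = 9.442 V.
(Unloaded it would be 11.5 V; the load pulls it down.)

V_out ≈ 9.44 V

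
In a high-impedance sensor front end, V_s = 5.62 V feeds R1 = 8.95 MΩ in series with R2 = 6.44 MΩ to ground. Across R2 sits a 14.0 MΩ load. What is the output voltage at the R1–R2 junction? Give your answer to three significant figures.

V_out ≈ 1.86 V

The load sits in parallel with R2, giving an effective lower resistance R2' = R2·R_L/(R2+R_L) = 4.411 MΩ.
Now apply the divider: V_out = 5.62 × 0.3301 = 1.855 V.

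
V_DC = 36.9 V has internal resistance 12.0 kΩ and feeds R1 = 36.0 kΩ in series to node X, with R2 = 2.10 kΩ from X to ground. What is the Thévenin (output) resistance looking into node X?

R1' = 12.0 + 36.0 = 48.00 kΩ (source resistance + R1).
Looking into X with the source shorted: R_th = R1'·R2/(R1'+R2) = 48.00 × 2.10/50.10 = 2.012 kΩ.

R_th ≈ 2.01 kΩ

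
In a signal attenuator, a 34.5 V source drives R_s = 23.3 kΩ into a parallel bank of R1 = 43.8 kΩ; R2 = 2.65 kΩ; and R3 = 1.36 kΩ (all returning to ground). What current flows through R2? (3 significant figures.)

I ≈ 0.474 mA

Combine the parallel branches: R_p = (1/43.8 + 1/2.65 + 1/1.36)⁻¹ = 0.8807 kΩ.
V_A = 34.5 × 0.8807/24.18 = 1.257 V.
Branch current I = V_A/R2 = 1.257/2.65 = 0.4742 mA.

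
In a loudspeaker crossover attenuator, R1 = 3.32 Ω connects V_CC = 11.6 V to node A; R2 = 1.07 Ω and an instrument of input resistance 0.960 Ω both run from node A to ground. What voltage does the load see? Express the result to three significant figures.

First combine the lower leg with the load: R2 ‖ R_L = 0.5060 Ω.
Now apply the divider: V_out = 11.6 × 0.1323 = 1.534 V.
(Unloaded it would be 2.83 V; the load pulls it down.)

V_out ≈ 1.53 V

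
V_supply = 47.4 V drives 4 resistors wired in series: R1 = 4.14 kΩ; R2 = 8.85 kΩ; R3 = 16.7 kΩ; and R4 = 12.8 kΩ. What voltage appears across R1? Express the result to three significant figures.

Series total: ΣR = 4.14 + 8.85 + 16.7 + 12.8 = 42.49 kΩ.
By the voltage-divider rule, V = 47.4 × 4.140/42.49 = 4.618 V.

V ≈ 4.62 V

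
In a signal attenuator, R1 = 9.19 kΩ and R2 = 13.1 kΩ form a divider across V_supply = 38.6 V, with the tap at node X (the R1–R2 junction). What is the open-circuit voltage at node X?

V_th ≈ 22.7 V

With X open, the divider is unloaded: V_th = 38.6 × 13.1/22.29 = 22.69 V.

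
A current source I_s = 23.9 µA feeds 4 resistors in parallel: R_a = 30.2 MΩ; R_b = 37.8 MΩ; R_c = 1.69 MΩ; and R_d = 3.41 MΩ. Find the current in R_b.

Conductances: ΣG = 1/30.2 + 1/37.8 + 1/1.69 + 1/3.41 = 0.9445 (1/MΩ).
By the current-divider rule, I = I_s · G_k/ΣG = 23.9 × 0.02801 = 0.6694 µA.

I ≈ 0.669 µA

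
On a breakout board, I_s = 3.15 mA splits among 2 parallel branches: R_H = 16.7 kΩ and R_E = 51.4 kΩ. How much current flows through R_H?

I ≈ 2.38 mA

Two-branch current divider: I_k = I_s · R_other/(R_1 + R_2).
I(R_H) = 3.15 × 51.4/(16.7 + 51.4) = 3.15 × 0.7548 = 2.378 mA.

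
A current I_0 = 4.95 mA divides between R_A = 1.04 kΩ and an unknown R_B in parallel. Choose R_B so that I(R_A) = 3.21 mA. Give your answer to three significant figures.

R_B ≈ 1.92 kΩ

The fraction through R_A equals R_B/(R_A+R_B).
With f = 0.6485, R_B = R_A · f/(1−f) = 1.04 × 1.845 = 1.919 kΩ.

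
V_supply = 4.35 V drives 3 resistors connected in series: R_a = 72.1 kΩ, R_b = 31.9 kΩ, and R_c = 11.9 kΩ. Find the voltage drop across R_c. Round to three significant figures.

V ≈ 0.447 V

Series total: ΣR = 72.1 + 31.9 + 11.9 = 115.9 kΩ.
Voltage divider: V = V_supply · (11.90 / 115.9) = 4.35 × 0.1027 = 0.4466 V.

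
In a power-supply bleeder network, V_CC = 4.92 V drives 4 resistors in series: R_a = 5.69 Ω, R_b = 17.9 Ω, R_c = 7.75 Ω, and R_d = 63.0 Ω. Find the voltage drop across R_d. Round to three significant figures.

Total series resistance ΣR = 5.69 + 17.9 + 7.75 + 63.0 = 94.34 Ω.
By the voltage-divider rule, V = 4.92 × 63.00/94.34 = 3.286 V.

V ≈ 3.29 V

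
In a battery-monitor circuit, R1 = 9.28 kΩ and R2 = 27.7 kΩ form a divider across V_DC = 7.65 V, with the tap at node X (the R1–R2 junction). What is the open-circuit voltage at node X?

Open-circuit (no load on X): V_th = V_DC · R2/(R1 + R2) = 7.65 × 27.7/(9.280 + 27.7) = 5.730 V.

V_th ≈ 5.73 V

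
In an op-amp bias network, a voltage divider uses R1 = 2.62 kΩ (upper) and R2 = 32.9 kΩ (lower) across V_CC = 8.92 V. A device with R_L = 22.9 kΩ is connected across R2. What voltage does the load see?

V_out ≈ 7.47 V

The load sits in parallel with R2, giving an effective lower resistance R2' = R2·R_L/(R2+R_L) = 13.50 kΩ.
Voltage divider with the loaded lower leg: V_out = 8.92 × 13.50/(2.62 + 13.50) = 8.92 × 0.8375 = 7.470 V.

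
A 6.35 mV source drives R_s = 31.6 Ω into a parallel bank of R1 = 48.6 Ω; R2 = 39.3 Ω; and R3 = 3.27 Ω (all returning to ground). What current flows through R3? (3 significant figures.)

Combine the parallel branches: R_p = (1/48.6 + 1/39.3 + 1/3.27)⁻¹ = 2.842 Ω.
V_A = 6.35 × 2.842/34.44 = 0.5240 mV.
Branch current I = V_A/R3 = 0.5240/3.27 = 0.1603 mA.

I ≈ 0.160 mA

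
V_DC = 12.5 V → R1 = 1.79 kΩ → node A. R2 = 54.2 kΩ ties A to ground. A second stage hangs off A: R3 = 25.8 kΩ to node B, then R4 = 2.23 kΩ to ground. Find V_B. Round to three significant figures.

Node A sees R2 in parallel with the series input of stage 2, R3 + R4 = 28.03 kΩ.
R2 ‖ (R3+R4) = 18.48 kΩ.
V_A = 12.5 × 18.48/(1.79 + 18.48) = 11.40 V.
V_B = V_A × 0.07956 = 0.9066 V.

V_B ≈ 0.907 V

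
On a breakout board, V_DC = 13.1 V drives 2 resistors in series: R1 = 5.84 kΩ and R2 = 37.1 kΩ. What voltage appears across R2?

V ≈ 11.3 V

Series total: ΣR = 5.84 + 37.1 = 42.94 kΩ.
V = V_DC · R/ΣR = 13.1 × 0.8640 = 11.32 V.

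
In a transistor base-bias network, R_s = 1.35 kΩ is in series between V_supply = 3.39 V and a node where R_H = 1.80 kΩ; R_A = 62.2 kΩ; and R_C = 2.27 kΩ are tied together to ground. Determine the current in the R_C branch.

I ≈ 0.631 mA

Parallel bank: R_p = 1/(1/1.80 + 1/62.2 + 1/2.27) = 0.9880 kΩ.
V_A = 3.39 × 0.9880/2.338 = 1.433 V.
I(R_C) = V_A / R_C = 1.433/2.27 = 0.6311 mA.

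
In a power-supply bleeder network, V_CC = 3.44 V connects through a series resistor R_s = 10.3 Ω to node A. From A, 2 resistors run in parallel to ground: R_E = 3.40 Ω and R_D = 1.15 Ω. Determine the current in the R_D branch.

I ≈ 0.230 A

Equivalent of the parallel group: R_p = 0.8593 Ω.
V_A = 3.44 × 0.8593/11.16 = 0.2649 V.
I(R_D) = V_A / R_D = 0.2649/1.15 = 0.2303 A.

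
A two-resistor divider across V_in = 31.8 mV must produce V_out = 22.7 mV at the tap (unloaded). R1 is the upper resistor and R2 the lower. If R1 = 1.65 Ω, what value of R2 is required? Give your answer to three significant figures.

The divider ratio is R2/(R1+R2) = 22.7/31.8 = 0.7138.
R2 = R1 · 0.7138/(1 − 0.7138) = 4.116 Ω.

R2 ≈ 4.12 Ω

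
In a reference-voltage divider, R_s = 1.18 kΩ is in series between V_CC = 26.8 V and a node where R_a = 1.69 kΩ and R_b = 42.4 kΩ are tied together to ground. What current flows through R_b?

I ≈ 0.366 mA

Parallel bank: R_p = 1/(1/1.69 + 1/42.4) = 1.625 kΩ.
V_A by voltage divider: V_A = 26.8 × 1.625/(1.18 + 1.625) = 15.53 V.
Branch current I = V_A/R_b = 15.53/42.4 = 0.3662 mA.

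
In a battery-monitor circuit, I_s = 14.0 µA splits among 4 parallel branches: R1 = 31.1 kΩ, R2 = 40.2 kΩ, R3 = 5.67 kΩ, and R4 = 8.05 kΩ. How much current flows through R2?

I ≈ 0.974 µA

ΣG = 1/31.1 + 1/40.2 + 1/5.67 + 1/8.05 = 0.3576.
By the current-divider rule, I = I_s · G_k/ΣG = 14.0 × 0.06956 = 0.9738 µA.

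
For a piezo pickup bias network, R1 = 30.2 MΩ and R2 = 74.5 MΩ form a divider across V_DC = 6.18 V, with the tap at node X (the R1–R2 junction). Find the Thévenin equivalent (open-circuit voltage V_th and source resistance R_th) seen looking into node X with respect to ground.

Open-circuit (no load on X): V_th = V_DC · R2/(R1 + R2) = 6.18 × 74.5/(30.20 + 74.5) = 4.397 V.
With V_DC suppressed (replaced by a short), R_th = R1 ‖ R2 = (30.20 × 74.5)/(30.20 + 74.5) = 21.49 MΩ.

V_th ≈ 4.40 V, R_th ≈ 21.5 MΩ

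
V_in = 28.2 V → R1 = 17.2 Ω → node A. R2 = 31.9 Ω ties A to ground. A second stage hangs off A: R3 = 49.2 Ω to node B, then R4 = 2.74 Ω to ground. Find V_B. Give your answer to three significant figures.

V_B ≈ 0.795 V

The second stage (R3 + R4 = 51.94 Ω) loads node A in parallel with R2.
Effective lower resistance at A: R2 ‖ 51.94 = 19.76 Ω.
V_A = 28.2 × 19.76/(17.2 + 19.76) = 15.08 V.
Stage 2 is unloaded, so V_B = V_A · R4/(R3+R4) = 15.08 × 2.74/51.94 = 0.7954 V.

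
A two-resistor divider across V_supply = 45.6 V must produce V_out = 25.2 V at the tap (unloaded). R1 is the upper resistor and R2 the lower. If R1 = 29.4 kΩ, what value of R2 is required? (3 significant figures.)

R2 ≈ 36.3 kΩ

V_out/V_supply = R2/(R1+R2) = 0.5526.
So R2 = R1 · V_out/(V_supply − V_out) = 29.4 × 25.2/(45.6 − 25.2) = 29.4 × 1.235 = 36.32 kΩ.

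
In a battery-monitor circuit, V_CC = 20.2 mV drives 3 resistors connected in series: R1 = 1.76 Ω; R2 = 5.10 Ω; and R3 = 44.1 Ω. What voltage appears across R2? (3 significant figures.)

V ≈ 2.02 mV

ΣR = 1.76 + 5.10 + 44.1 = 50.96 Ω.
Voltage divider: V = V_CC · (5.100 / 50.96) = 20.2 × 0.1001 = 2.022 mV.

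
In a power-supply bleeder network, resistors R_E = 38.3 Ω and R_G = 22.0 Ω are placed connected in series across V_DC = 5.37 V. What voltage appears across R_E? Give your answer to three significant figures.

ΣR = 38.3 + 22.0 = 60.30 Ω.
Voltage divider: V = V_DC · (38.30 / 60.30) = 5.37 × 0.6352 = 3.411 V.

V ≈ 3.41 V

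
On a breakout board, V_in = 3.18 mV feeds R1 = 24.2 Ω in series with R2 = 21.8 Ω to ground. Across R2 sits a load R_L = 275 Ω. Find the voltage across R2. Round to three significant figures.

V_out ≈ 1.45 mV

The load sits in parallel with R2, giving an effective lower resistance R2' = R2·R_L/(R2+R_L) = 20.20 Ω.
Voltage divider with the loaded lower leg: V_out = 3.18 × 20.20/(24.2 + 20.20) = 3.18 × 0.4549 = 1.447 mV.
(Unloaded it would be 1.51 mV; the load pulls it down.)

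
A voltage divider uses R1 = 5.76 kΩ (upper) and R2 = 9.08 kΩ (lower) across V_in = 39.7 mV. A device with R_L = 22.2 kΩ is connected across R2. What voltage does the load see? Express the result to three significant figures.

V_out ≈ 21.0 mV

R2 ‖ R_L = (9.08 × 22.2)/(9.08 + 22.2) = 6.444 kΩ.
Now apply the divider: V_out = 39.7 × 0.5280 = 20.96 mV.
(Unloaded it would be 24.3 mV; the load pulls it down.)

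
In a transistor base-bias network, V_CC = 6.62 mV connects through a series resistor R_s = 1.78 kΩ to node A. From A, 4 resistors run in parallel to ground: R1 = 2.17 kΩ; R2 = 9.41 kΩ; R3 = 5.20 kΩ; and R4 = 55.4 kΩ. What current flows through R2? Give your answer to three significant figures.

Combine the parallel branches: R_p = (1/2.17 + 1/9.41 + 1/5.20 + 1/55.4)⁻¹ = 1.286 kΩ.
V_A by voltage divider: V_A = 6.62 × 1.286/(1.78 + 1.286) = 2.777 mV.
I(R2) = V_A / R2 = 2.777/9.41 = 0.2951 µA.

I ≈ 0.295 µA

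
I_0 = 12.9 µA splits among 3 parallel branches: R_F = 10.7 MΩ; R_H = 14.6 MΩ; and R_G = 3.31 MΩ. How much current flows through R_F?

I ≈ 2.60 µA

Conductances: ΣG = 1/10.7 + 1/14.6 + 1/3.31 = 0.4641 (1/MΩ).
Current divider: I(R_F) = I_0 · G_k/ΣG = 12.9 × (0.09346/0.4641) = 12.9 × 0.2014 = 2.598 µA.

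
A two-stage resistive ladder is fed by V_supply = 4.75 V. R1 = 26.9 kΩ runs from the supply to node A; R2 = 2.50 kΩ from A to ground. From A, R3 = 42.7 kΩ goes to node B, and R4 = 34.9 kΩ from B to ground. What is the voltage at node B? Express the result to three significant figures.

V_B ≈ 0.176 V

Node A sees R2 in parallel with the series input of stage 2, R3 + R4 = 77.60 kΩ.
R2 ‖ (R3+R4) = 2.422 kΩ.
First divider: V_A = V_supply · 2.422/(26.9 + 2.422) = 0.3923 V.
V_B = V_A × 0.4497 = 0.1765 V.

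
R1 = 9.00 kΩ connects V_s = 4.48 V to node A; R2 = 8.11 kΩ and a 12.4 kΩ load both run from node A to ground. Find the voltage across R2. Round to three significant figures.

V_out ≈ 1.58 V

First combine the lower leg with the load: R2 ‖ R_L = 4.903 kΩ.
Then V_out = V_s · R2'/(R1 + R2') = 4.48 × 4.903/13.90 = 1.580 V.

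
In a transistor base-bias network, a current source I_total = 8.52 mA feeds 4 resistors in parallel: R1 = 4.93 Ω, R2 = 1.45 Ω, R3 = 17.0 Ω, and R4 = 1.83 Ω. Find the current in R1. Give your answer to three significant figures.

ΣG = 1/4.93 + 1/1.45 + 1/17.0 + 1/1.83 = 1.498.
R1 takes the fraction G_k/ΣG = 0.2028/1.498 = 0.1354, so I = 8.52 × 0.1354 = 1.154 mA.

I ≈ 1.15 mA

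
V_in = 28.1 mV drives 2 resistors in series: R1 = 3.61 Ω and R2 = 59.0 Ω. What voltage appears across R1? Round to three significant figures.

Series total: ΣR = 3.61 + 59.0 = 62.61 Ω.
V = V_in · R/ΣR = 28.1 × 0.05766 = 1.620 mV.

V ≈ 1.62 mV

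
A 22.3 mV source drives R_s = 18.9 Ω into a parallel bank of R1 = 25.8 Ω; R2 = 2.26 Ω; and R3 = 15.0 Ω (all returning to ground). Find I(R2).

I ≈ 0.869 mA

Parallel bank: R_p = 1/(1/25.8 + 1/2.26 + 1/15.0) = 1.825 Ω.
Node voltage V_A = V_DC · R_p/(R_s + R_p) = 22.3 × 0.08806 = 1.964 mV.
Branch current I = V_A/R2 = 1.964/2.26 = 0.8689 mA.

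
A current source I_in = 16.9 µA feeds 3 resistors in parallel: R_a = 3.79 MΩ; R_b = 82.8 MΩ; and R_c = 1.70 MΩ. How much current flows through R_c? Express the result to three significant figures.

ΣG = 1/3.79 + 1/82.8 + 1/1.70 = 0.8642.
R_c takes the fraction G_k/ΣG = 0.5882/0.8642 = 0.6807, so I = 16.9 × 0.6807 = 11.50 µA.

I ≈ 11.5 µA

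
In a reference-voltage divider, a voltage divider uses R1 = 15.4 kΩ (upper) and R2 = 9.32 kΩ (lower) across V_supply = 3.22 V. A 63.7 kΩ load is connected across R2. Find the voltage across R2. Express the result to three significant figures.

V_out ≈ 1.11 V

First combine the lower leg with the load: R2 ‖ R_L = 8.130 kΩ.
Now apply the divider: V_out = 3.22 × 0.3455 = 1.113 V.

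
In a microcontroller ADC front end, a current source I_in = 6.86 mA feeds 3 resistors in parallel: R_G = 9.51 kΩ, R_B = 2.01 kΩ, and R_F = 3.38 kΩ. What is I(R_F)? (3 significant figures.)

Conductances: ΣG = 1/9.51 + 1/2.01 + 1/3.38 = 0.8985 (1/kΩ).
R_F takes the fraction G_k/ΣG = 0.2959/0.8985 = 0.3293, so I = 6.86 × 0.3293 = 2.259 mA.

I ≈ 2.26 mA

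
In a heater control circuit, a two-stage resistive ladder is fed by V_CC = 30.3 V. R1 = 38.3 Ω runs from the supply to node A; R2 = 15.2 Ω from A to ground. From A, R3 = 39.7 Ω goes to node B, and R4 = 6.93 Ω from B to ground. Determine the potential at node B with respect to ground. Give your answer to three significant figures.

The second stage (R3 + R4 = 46.63 Ω) loads node A in parallel with R2.
R2 ‖ (R3+R4) = 11.46 Ω.
V_A = 30.3 × 11.46/(38.3 + 11.46) = 6.980 V.
Then the unloaded second divider: V_B = V_A × R4/(R3+R4) = 6.980 × 0.1486 = 1.037 V.

V_B ≈ 1.04 V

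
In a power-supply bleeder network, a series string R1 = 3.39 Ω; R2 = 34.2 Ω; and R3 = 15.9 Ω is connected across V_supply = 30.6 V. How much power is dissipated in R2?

ΣR = 53.49 Ω → I = 30.6/53.49 = 0.5721 A.
P = I²R = 0.3273 × 34.2 = 11.19 W.

P ≈ 11.2 W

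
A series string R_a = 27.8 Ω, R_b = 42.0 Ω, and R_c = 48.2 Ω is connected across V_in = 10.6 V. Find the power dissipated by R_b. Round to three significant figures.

P ≈ 0.339 W

ΣR = 118.0 Ω → I = 10.6/118.0 = 0.08983 A.
P(R_b) = I²·R_b = (0.08983)² × 42.0 = 0.3389 W.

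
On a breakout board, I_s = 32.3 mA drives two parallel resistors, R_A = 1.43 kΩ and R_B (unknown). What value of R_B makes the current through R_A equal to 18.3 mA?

Two-branch current divider: I_A = I_s · R_B/(R_A + R_B).
18.3/32.3 = R_B/(R_A + R_B) → R_B = R_A · (0.5666)/(1 − 0.5666) = 1.43 × 1.307 = 1.869 kΩ.

R_B ≈ 1.87 kΩ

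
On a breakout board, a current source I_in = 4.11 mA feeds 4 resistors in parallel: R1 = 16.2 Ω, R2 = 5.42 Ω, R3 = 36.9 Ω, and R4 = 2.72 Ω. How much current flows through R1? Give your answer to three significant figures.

ΣG = 1/16.2 + 1/5.42 + 1/36.9 + 1/2.72 = 0.6410.
Current divider: I(R1) = I_in · G_k/ΣG = 4.11 × (0.06173/0.6410) = 4.11 × 0.09630 = 0.3958 mA.

I ≈ 0.396 mA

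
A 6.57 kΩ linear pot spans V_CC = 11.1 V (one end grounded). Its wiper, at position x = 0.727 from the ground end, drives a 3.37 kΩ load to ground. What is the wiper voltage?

V_out ≈ 5.82 V

The pot divides into 1.794 kΩ above the wiper and 4.776 kΩ below.
Lower segment in parallel with the load: 4.776 ‖ 3.37 = 1.976 kΩ.
V_out = 11.1 × 1.976/(1.794 + 1.976) = 5.818 V.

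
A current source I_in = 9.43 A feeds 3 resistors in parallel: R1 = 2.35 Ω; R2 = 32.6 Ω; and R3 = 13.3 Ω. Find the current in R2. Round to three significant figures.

Total conductance ΣG = 1/2.35 + 1/32.6 + 1/13.3 = 0.5314 (units of 1/Ω).
R2 takes the fraction G_k/ΣG = 0.03067/0.5314 = 0.05773, so I = 9.43 × 0.05773 = 0.5443 A.

I ≈ 0.544 A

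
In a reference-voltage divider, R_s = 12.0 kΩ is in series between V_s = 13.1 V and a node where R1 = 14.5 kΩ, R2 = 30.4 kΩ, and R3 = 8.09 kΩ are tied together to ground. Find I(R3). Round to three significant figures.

I ≈ 0.437 mA

Parallel bank: R_p = 1/(1/14.5 + 1/30.4 + 1/8.09) = 4.435 kΩ.
Node voltage V_A = V_s · R_p/(R_s + R_p) = 13.1 × 0.2699 = 3.535 V.
I(R3) = V_A / R3 = 3.535/8.09 = 0.4370 mA.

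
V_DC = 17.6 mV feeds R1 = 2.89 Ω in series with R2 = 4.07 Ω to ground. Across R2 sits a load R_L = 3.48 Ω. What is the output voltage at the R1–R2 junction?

The load sits in parallel with R2, giving an effective lower resistance R2' = R2·R_L/(R2+R_L) = 1.876 Ω.
Now apply the divider: V_out = 17.6 × 0.3936 = 6.928 mV.

V_out ≈ 6.93 mV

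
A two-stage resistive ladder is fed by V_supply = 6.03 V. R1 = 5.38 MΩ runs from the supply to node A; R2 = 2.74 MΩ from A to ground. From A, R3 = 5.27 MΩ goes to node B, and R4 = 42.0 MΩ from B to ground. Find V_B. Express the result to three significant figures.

V_B ≈ 1.74 V

The second stage (R3 + R4 = 47.27 MΩ) loads node A in parallel with R2.
Effective lower resistance at A: R2 ‖ 47.27 = 2.590 MΩ.
So V_A = 6.03 × 0.3250 = 1.959 V.
Then the unloaded second divider: V_B = V_A × R4/(R3+R4) = 1.959 × 0.8885 = 1.741 V.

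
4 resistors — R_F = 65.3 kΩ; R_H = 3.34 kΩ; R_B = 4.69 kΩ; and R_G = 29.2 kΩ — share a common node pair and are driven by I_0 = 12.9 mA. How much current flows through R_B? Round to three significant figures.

I ≈ 4.89 mA

Total conductance ΣG = 1/65.3 + 1/3.34 + 1/4.69 + 1/29.2 = 0.5622 (units of 1/kΩ).
Current divider: I(R_B) = I_0 · G_k/ΣG = 12.9 × (0.2132/0.5622) = 12.9 × 0.3793 = 4.893 mA.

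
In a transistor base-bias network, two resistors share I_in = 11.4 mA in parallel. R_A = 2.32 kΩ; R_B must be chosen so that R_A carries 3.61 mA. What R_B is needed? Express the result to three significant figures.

R_B ≈ 1.08 kΩ

In a two-way split, I_A/I_in = R_B/(R_A + R_B).
With f = 0.3167, R_B = R_A · f/(1−f) = 2.32 × 0.4634 = 1.075 kΩ.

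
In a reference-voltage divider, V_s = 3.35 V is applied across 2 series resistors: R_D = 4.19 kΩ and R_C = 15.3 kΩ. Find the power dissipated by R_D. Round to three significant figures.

P ≈ 0.124 mW

Series current I = V_s/ΣR = 3.35/19.49 = 0.1719 mA.
P = I²R = 0.02954 × 4.19 = 0.1238 mW.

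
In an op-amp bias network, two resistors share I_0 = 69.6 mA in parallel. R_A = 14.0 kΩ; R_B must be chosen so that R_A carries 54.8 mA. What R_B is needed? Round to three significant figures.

In a two-way split, I_A/I_0 = R_B/(R_A + R_B).
54.8/69.6 = R_B/(R_A + R_B) → R_B = R_A · (0.7874)/(1 − 0.7874) = 14.0 × 3.703 = 51.84 kΩ.

R_B ≈ 51.8 kΩ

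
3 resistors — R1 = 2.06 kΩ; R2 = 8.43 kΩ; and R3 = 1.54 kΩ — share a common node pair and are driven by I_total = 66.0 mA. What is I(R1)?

Total conductance ΣG = 1/2.06 + 1/8.43 + 1/1.54 = 1.253 (units of 1/kΩ).
By the current-divider rule, I = I_total · G_k/ΣG = 66.0 × 0.3873 = 25.56 mA.

I ≈ 25.6 mA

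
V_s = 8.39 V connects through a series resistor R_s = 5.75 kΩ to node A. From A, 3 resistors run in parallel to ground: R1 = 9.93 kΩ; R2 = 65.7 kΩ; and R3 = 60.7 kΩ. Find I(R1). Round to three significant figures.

Combine the parallel branches: R_p = (1/9.93 + 1/65.7 + 1/60.7)⁻¹ = 7.553 kΩ.
Node voltage V_A = V_s · R_p/(R_s + R_p) = 8.39 × 0.5678 = 4.764 V.
I(R1) = V_A / R1 = 4.764/9.93 = 0.4797 mA.

I ≈ 0.480 mA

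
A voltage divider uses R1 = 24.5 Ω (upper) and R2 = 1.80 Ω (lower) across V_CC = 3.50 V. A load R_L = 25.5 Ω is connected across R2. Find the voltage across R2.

V_out ≈ 0.225 V

First combine the lower leg with the load: R2 ‖ R_L = 1.681 Ω.
Now apply the divider: V_out = 3.50 × 0.06422 = 0.2248 V.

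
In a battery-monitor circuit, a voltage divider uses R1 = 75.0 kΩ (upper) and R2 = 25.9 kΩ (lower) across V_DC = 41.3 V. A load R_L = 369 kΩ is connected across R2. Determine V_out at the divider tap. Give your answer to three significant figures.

First combine the lower leg with the load: R2 ‖ R_L = 24.20 kΩ.
Then V_out = V_DC · R2'/(R1 + R2') = 41.3 × 24.20/99.20 = 10.08 V.

V_out ≈ 10.1 V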